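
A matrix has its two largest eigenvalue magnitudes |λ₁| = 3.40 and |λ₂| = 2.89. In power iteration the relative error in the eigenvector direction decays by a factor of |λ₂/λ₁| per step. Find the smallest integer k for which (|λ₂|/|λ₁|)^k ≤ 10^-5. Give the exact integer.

|λ₂/λ₁| = 2.89/3.40 = 0.85000
Need k ≥ ln(10^-5) / ln(0.85000) = -11.5129 / -0.1625 ≈ 70.841
Smallest integer k satisfying the bound: 71

71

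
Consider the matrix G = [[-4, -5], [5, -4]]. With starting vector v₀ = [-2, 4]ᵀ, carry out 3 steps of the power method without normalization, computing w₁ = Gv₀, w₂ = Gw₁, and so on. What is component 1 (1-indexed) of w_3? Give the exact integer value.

w1 = Gv₀ = (-12, -26)
w2 = Gw1 = (178, 44)
w3 = Gw2 = (-932, 714)
The requested component of w3 is -932.

-932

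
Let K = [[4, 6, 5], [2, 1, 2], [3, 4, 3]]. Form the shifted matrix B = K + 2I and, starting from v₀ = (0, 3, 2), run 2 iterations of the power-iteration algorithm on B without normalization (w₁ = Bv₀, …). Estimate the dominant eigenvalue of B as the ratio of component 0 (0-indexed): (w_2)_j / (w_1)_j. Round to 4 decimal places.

B = K + 2I has rows (6, 6, 5); (2, 3, 2); (3, 4, 5)
w1 = Bv₀ = (6·0 + 6·3 + 5·2; 2·0 + 3·3 + 2·2; 3·0 + 4·3 + 5·2) = (28, 13, 22)
w2 = Bw1 = (6·28 + 6·13 + 5·22; 2·28 + 3·13 + 2·22; 3·28 + 4·13 + 5·22) = (356, 139, 246)
Ratio: 356/28 = 12.7143

12.7143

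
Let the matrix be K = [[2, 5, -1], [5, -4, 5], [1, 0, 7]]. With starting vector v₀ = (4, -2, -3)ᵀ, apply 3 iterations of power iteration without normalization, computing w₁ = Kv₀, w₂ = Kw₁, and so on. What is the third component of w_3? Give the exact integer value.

w1 = Kv₀ = (2·4 + 5·(-2) + (-1)·(-3); 5·4 + (-4)·(-2) + 5·(-3); 1·4 + 0·(-2) + 7·(-3)) = (1, 13, -17)
w2 = Kw1 = (2·1 + 5·13 + (-1)·(-17); 5·1 + (-4)·13 + 5·(-17); 1·1 + 0·13 + 7·(-17)) = (84, -132, -118)
w3 = Kw2 = (-374, 358, -742)
The requested component of w3 is -742.

-742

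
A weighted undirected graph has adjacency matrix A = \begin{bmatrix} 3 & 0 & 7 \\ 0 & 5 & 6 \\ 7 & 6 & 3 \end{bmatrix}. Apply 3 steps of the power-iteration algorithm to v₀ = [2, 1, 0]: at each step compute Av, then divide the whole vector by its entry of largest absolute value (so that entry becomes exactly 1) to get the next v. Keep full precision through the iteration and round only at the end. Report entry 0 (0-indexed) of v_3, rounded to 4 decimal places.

0.5894

Av0 = (6.00000, 5.00000, 20.00000); divide by 20.00000 → v1 = (0.30000, 0.25000, 1.00000)
Av1 = (7.90000, 7.25000, 6.60000); divide by 7.90000 → v2 = (1.00000, 0.91772, 0.83544)
Av2 = (8.84810, 9.60127, 15.01266); divide by 15.01266 → v3 = (0.58938, 0.63954, 1.00000)
Requested entry of v3: 1398/2372 = 0.5894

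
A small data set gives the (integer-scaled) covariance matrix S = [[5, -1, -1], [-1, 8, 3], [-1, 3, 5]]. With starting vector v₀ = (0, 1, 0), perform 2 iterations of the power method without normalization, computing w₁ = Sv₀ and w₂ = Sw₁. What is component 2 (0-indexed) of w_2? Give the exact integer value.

w1 = Sv₀ = (5·0 + (-1)·1 + (-1)·0; (-1)·0 + 8·1 + 3·0; (-1)·0 + 3·1 + 5·0) = (-1, 8, 3)
w2 = Sw1 = (5·(-1) + (-1)·8 + (-1)·3; (-1)·(-1) + 8·8 + 3·3; (-1)·(-1) + 3·8 + 5·3) = (-16, 74, 40)
The requested component of w2 is 40.

40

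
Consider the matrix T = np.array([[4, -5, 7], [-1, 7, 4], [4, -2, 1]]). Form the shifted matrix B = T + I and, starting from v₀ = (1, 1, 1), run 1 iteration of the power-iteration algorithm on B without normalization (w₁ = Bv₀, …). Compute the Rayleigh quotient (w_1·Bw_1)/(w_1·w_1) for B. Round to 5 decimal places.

μ ≈ 6.33871

B = T + I has rows (5, -5, 7); (-1, 8, 4); (4, -2, 2)
w1 = Bv₀ = (5·1 + (-5)·1 + 7·1; (-1)·1 + 8·1 + 4·1; 4·1 + (-2)·1 + 2·1) = (7, 11, 4)
Bw1 = (8, 97, 14)
w1·Bw1 = 1179; w1·w1 = 186; μ ≈ 1179/186 = 6.33871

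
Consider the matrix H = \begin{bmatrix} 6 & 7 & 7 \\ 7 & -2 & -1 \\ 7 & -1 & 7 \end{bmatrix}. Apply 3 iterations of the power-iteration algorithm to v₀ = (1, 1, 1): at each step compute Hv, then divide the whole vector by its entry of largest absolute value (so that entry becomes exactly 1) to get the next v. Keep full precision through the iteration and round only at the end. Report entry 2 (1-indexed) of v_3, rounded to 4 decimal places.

0.3133

Hv0 = (20.00000, 4.00000, 13.00000); divide by 20.00000 → v1 = (1.00000, 0.20000, 0.65000)
Hv1 = (11.95000, 5.95000, 11.35000); divide by 11.95000 → v2 = (1.00000, 0.49791, 0.94979)
Hv2 = (16.13389, 5.05439, 13.15063); divide by 16.13389 → v3 = (1.00000, 0.31328, 0.81509)
Requested entry of v3: 1208/3856 = 0.3133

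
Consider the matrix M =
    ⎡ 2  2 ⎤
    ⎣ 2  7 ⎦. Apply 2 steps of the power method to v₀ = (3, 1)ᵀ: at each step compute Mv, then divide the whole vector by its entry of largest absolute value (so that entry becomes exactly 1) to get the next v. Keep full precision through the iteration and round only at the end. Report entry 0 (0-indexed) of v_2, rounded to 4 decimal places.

0.3925

Mv0 = (8.00000, 13.00000); divide by 13.00000 → v1 = (0.61538, 1.00000)
Mv1 = (3.23077, 8.23077); divide by 8.23077 → v2 = (0.39252, 1.00000)
Requested entry of v2: 42/107 = 0.3925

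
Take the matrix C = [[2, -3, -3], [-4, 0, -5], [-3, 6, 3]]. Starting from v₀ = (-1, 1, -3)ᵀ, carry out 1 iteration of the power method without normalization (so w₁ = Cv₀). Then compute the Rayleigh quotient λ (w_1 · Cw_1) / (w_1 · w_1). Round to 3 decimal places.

λ ≈ -1.326

w1 = Cv₀ = (2·(-1) + (-3)·1 + (-3)·(-3); (-4)·(-1) + 0·1 + (-5)·(-3); (-3)·(-1) + 6·1 + 3·(-3)) = (4, 19, 0)
Cw1 = (-49, -16, 102)
w1·Cw1 = 4·(-49) + 19·(-16) + 0·102 = -500; w1·w1 = 4·4 + 19·19 + 0·0 = 377
λ ≈ -500/377 = -1.326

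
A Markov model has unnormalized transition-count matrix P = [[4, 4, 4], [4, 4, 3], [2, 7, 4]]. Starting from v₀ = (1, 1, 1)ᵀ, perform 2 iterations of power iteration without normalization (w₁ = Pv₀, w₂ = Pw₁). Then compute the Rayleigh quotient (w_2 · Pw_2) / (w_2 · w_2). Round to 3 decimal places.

11.887

w1 = Pv₀ = (4·1 + 4·1 + 4·1; 4·1 + 4·1 + 3·1; 2·1 + 7·1 + 4·1) = (12, 11, 13)
w2 = Pw1 = (4·12 + 4·11 + 4·13; 4·12 + 4·11 + 3·13; 2·12 + 7·11 + 4·13) = (144, 131, 153)
Pw2 = (1712, 1559, 1817)
w2·Pw2 = 144·1712 + 131·1559 + 153·1817 = 728758; w2·w2 = 144·144 + 131·131 + 153·153 = 61306
λ ≈ 728758/61306 = 11.887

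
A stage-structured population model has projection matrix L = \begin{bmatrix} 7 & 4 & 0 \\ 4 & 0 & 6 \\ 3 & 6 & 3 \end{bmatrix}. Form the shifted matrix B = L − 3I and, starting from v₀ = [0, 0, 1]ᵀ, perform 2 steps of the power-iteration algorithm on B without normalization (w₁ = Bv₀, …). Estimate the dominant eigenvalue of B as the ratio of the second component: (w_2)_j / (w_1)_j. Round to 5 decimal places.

B = L − 3I has rows (4, 4, 0); (4, -3, 6); (3, 6, 0)
w1 = Bv₀ = (0, 6, 0)
w2 = Bw1 = (24, -18, 36)
Ratio: -18/6 = -3.00000

-3.00000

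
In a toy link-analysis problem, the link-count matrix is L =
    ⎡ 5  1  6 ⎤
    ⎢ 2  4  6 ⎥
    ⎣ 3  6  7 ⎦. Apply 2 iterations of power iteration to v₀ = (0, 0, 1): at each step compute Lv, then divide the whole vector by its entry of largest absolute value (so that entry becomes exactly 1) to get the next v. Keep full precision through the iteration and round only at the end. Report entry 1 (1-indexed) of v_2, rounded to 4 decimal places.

Lv0 = (6.00000, 6.00000, 7.00000); divide by 7.00000 → v1 = (0.85714, 0.85714, 1.00000)
Lv1 = (11.14286, 11.14286, 14.71429); divide by 14.71429 → v2 = (0.75728, 0.75728, 1.00000)
Requested entry of v2: 78/103 = 0.7573

0.7573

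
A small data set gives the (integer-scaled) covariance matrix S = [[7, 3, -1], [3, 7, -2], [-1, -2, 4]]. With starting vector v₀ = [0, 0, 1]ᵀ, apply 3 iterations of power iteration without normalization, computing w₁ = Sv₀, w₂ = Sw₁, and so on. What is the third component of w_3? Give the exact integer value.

w1 = Sv₀ = (-1, -2, 4)
w2 = Sw1 = (-17, -25, 21)
w3 = Sw2 = (-215, -268, 151)
The requested component of w3 is 151.

151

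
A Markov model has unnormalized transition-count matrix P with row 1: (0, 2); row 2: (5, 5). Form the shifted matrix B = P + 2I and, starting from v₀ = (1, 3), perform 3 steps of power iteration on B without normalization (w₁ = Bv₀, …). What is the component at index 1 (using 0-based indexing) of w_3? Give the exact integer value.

B = P + 2I has rows (2, 2); (5, 7)
w1 = Bv₀ = (2·1 + 2·3; 5·1 + 7·3) = (8, 26)
w2 = Bw1 = (2·8 + 2·26; 5·8 + 7·26) = (68, 222)
w3 = Bw2 = (580, 1894)
Requested component of w3: 1894

1894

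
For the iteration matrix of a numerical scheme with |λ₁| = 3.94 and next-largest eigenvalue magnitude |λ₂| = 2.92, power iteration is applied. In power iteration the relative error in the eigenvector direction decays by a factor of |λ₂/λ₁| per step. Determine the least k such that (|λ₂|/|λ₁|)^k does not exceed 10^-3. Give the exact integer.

24

|λ₂/λ₁| = 2.92/3.94 = 0.74112
Need k ≥ ln(10^-3) / ln(0.74112) = -6.9078 / -0.2996 ≈ 23.057
Smallest integer k satisfying the bound: 24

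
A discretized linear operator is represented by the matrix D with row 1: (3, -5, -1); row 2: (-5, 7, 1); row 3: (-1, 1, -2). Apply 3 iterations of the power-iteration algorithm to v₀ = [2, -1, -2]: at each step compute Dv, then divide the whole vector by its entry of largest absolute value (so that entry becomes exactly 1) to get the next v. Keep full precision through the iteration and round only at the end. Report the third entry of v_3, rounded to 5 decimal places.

0.12608

Dv0 = (13.000000, -19.000000, 1.000000); divide by -19.000000 → v1 = (-0.684211, 1.000000, -0.052632)
Dv1 = (-7.000000, 10.368421, 1.789474); divide by 10.368421 → v2 = (-0.675127, 1.000000, 0.172589)
Dv2 = (-7.197970, 10.548223, 1.329949); divide by 10.548223 → v3 = (-0.682387, 1.000000, 0.126083)
Requested entry of v3: -262/-2078 = 0.12608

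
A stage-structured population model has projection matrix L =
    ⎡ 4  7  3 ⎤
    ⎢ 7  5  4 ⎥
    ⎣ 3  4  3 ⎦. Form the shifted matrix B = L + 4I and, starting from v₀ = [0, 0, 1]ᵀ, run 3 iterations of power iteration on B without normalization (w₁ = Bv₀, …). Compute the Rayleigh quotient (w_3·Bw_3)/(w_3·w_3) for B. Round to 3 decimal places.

B = L + 4I has rows (8, 7, 3); (7, 9, 4); (3, 4, 7)
w1 = Bv₀ = (8·0 + 7·0 + 3·1; 7·0 + 9·0 + 4·1; 3·0 + 4·0 + 7·1) = (3, 4, 7)
w2 = Bw1 = (8·3 + 7·4 + 3·7; 7·3 + 9·4 + 4·7; 3·3 + 4·4 + 7·7) = (73, 85, 74)
w3 = Bw2 = (1401, 1572, 1077)
Bw3 = (25443, 28263, 18030)
w3·Bw3 = 99493389; w3·w3 = 5593914; μ ≈ 99493389/5593914 = 17.786

μ ≈ 17.786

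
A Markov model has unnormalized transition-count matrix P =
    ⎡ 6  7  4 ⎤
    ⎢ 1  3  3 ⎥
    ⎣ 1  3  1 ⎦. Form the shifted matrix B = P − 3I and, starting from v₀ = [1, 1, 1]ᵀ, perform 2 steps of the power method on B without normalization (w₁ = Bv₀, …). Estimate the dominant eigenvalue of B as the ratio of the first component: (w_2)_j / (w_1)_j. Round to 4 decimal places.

B = P − 3I has rows (3, 7, 4); (1, 0, 3); (1, 3, -2)
w1 = Bv₀ = (14, 4, 2)
w2 = Bw1 = (78, 20, 22)
Ratio: 78/14 = 5.5714

μ ≈ 5.5714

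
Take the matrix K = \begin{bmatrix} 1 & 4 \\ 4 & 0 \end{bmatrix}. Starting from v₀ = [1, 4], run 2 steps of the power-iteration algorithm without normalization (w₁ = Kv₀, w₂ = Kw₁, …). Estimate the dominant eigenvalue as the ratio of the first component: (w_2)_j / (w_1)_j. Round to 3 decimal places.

w1 = Kv₀ = (17, 4)
w2 = Kw1 = (33, 68)
Ratio at component: 33 / 17 = 1.941

1.941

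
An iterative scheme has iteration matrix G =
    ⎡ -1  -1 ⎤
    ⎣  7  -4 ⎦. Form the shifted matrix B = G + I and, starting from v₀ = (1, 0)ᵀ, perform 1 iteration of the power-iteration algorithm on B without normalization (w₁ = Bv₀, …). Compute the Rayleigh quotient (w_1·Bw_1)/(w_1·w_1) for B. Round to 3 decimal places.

μ ≈ -3.000

B = G + I has rows (0, -1); (7, -3)
w1 = Bv₀ = (0·1 + (-1)·0; 7·1 + (-3)·0) = (0, 7)
Bw1 = (-7, -21)
w1·Bw1 = -147; w1·w1 = 49; μ ≈ -147/49 = -3.000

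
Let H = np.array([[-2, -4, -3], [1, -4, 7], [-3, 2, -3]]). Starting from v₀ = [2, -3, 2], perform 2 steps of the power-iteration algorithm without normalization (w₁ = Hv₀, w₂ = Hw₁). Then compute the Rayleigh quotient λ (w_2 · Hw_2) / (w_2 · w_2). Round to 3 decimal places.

-6.951

w1 = Hv₀ = (2, 28, -18)
w2 = Hw1 = (-62, -236, 104)
Hw2 = (756, 1610, -598)
w2·Hw2 = (-62)·756 + (-236)·1610 + 104·(-598) = -489024; w2·w2 = (-62)·(-62) + (-236)·(-236) + 104·104 = 70356
λ ≈ -489024/70356 = -6.951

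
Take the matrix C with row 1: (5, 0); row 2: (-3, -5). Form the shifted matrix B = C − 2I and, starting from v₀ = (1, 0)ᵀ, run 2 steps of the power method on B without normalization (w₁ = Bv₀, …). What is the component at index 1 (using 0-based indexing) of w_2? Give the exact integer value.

B = C − 2I has rows (3, 0); (-3, -7)
w1 = Bv₀ = (3·1 + 0·0; (-3)·1 + (-7)·0) = (3, -3)
w2 = Bw1 = (3·3 + 0·(-3); (-3)·3 + (-7)·(-3)) = (9, 12)
Requested component of w2: 12

12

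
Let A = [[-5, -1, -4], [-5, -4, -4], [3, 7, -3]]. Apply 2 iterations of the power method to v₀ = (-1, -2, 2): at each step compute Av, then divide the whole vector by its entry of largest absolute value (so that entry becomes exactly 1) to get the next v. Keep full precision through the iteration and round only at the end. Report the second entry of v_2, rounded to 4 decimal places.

0.7624

Av0 = (-1.00000, 5.00000, -23.00000); divide by -23.00000 → v1 = (0.04348, -0.21739, 1.00000)
Av1 = (-4.00000, -3.34783, -4.39130); divide by -4.39130 → v2 = (0.91089, 0.76238, 1.00000)
Requested entry of v2: 77/101 = 0.7624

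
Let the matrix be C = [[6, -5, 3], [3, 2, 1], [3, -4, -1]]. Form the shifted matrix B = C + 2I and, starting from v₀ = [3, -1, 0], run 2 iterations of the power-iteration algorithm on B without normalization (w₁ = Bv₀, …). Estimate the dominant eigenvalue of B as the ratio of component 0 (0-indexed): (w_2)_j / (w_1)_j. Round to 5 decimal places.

B = C + 2I has rows (8, -5, 3); (3, 4, 1); (3, -4, 1)
w1 = Bv₀ = (29, 5, 13)
w2 = Bw1 = (246, 120, 80)
Ratio: 246/29 = 8.48276

8.48276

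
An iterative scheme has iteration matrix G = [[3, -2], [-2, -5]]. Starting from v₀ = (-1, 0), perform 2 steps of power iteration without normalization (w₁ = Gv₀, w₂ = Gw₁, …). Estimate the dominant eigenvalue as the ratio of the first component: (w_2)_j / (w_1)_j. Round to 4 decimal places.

λ ≈ 4.3333

w1 = Gv₀ = (3·(-1) + (-2)·0; (-2)·(-1) + (-5)·0) = (-3, 2)
w2 = Gw1 = (3·(-3) + (-2)·2; (-2)·(-3) + (-5)·2) = (-13, -4)
Ratio at component: -13 / -3 = 4.3333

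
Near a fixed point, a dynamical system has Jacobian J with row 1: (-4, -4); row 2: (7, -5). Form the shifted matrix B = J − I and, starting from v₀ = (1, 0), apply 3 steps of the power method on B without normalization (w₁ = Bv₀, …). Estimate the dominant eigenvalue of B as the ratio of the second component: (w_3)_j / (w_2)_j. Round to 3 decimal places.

B = J − I has rows (-5, -4); (7, -6)
w1 = Bv₀ = ((-5)·1 + (-4)·0; 7·1 + (-6)·0) = (-5, 7)
w2 = Bw1 = ((-5)·(-5) + (-4)·7; 7·(-5) + (-6)·7) = (-3, -77)
w3 = Bw2 = (323, 441)
Ratio: 441/-77 = -5.727

-5.727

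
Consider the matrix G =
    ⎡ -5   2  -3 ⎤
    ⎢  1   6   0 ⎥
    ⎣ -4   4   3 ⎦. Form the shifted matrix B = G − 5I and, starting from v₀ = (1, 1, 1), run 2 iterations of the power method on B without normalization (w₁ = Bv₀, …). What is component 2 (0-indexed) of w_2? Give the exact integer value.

56

B = G − 5I has rows (-10, 2, -3); (1, 1, 0); (-4, 4, -2)
w1 = Bv₀ = (-11, 2, -2)
w2 = Bw1 = (120, -9, 56)
Requested component of w2: 56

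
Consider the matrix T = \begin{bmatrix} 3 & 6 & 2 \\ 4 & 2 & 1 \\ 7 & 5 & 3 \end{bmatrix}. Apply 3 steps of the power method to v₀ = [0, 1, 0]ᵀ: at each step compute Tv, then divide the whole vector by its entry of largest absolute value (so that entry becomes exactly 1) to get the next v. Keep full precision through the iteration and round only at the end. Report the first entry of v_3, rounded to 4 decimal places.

Tv0 = (6.00000, 2.00000, 5.00000); divide by 6.00000 → v1 = (1.00000, 0.33333, 0.83333)
Tv1 = (6.66667, 5.50000, 11.16667); divide by 11.16667 → v2 = (0.59701, 0.49254, 1.00000)
Tv2 = (6.74627, 4.37313, 9.64179); divide by 9.64179 → v3 = (0.69969, 0.45356, 1.00000)
Requested entry of v3: 452/646 = 0.6997

0.6997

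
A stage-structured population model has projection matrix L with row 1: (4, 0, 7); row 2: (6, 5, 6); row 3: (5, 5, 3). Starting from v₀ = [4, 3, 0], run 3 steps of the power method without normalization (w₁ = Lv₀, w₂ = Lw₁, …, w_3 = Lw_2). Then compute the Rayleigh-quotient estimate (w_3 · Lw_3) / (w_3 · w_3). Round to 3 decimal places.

13.212

w1 = Lv₀ = (4·4 + 0·3 + 7·0; 6·4 + 5·3 + 6·0; 5·4 + 5·3 + 3·0) = (16, 39, 35)
w2 = Lw1 = (4·16 + 0·39 + 7·35; 6·16 + 5·39 + 6·35; 5·16 + 5·39 + 3·35) = (309, 501, 380)
w3 = Lw2 = (3896, 6639, 5190)
Lw3 = (51914, 87711, 68245)
w3·Lw3 = 3896·51914 + 6639·87711 + 5190·68245 = 1138761823; w3·w3 = 3896·3896 + 6639·6639 + 5190·5190 = 86191237
λ ≈ 1138761823/86191237 = 13.212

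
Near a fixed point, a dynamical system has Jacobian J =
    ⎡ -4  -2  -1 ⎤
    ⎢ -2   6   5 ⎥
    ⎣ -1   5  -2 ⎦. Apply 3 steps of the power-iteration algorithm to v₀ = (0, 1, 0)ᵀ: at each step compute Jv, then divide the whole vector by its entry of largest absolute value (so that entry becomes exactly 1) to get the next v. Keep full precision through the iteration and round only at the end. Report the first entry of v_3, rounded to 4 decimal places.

Jv0 = (-2.00000, 6.00000, 5.00000); divide by 6.00000 → v1 = (-0.33333, 1.00000, 0.83333)
Jv1 = (-1.50000, 10.83333, 3.66667); divide by 10.83333 → v2 = (-0.13846, 1.00000, 0.33846)
Jv2 = (-1.78462, 7.96923, 4.46154); divide by 7.96923 → v3 = (-0.22394, 1.00000, 0.55985)
Requested entry of v3: -116/518 = -0.2239

-0.2239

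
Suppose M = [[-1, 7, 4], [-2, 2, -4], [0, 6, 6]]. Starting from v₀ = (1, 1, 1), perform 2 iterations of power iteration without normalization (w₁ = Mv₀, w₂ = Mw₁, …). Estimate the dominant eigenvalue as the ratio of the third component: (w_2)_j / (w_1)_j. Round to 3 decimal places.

4.000

w1 = Mv₀ = (10, -4, 12)
w2 = Mw1 = (10, -76, 48)
Ratio at component: 48 / 12 = 4.000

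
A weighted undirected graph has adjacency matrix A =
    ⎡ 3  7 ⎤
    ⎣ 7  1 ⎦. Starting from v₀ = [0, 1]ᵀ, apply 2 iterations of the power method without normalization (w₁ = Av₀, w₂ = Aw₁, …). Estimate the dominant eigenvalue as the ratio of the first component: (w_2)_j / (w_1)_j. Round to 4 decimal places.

w1 = Av₀ = (7, 1)
w2 = Aw1 = (28, 50)
Ratio at component: 28 / 7 = 4.0000

4.0000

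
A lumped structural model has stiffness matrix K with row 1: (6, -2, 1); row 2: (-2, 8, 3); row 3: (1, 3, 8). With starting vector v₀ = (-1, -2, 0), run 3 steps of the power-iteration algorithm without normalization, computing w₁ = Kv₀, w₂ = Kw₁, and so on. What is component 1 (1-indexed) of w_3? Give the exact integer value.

w1 = Kv₀ = (-2, -14, -7)
w2 = Kw1 = (9, -129, -100)
w3 = Kw2 = (212, -1350, -1178)
The requested component of w3 is 212.

212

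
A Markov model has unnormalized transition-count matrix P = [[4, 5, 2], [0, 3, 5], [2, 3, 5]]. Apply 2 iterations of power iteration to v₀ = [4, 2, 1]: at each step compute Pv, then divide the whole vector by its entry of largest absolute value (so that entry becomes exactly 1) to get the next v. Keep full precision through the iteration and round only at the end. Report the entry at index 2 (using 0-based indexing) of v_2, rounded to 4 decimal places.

0.8976

Pv0 = (28.00000, 11.00000, 19.00000); divide by 28.00000 → v1 = (1.00000, 0.39286, 0.67857)
Pv1 = (7.32143, 4.57143, 6.57143); divide by 7.32143 → v2 = (1.00000, 0.62439, 0.89756)
Requested entry of v2: 184/205 = 0.8976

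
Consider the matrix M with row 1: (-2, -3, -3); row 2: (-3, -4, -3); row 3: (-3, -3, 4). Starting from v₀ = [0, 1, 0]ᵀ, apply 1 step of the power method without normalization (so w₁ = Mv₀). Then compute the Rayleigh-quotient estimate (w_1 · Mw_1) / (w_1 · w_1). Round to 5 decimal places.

λ ≈ -7.17647

w1 = Mv₀ = ((-2)·0 + (-3)·1 + (-3)·0; (-3)·0 + (-4)·1 + (-3)·0; (-3)·0 + (-3)·1 + 4·0) = (-3, -4, -3)
Mw1 = (27, 34, 9)
w1·Mw1 = (-3)·27 + (-4)·34 + (-3)·9 = -244; w1·w1 = (-3)·(-3) + (-4)·(-4) + (-3)·(-3) = 34
λ ≈ -244/34 = -7.17647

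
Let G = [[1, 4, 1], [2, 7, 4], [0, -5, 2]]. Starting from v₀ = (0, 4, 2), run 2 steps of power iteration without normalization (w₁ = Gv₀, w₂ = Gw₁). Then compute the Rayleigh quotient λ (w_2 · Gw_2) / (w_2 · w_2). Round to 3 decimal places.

w1 = Gv₀ = (18, 36, -16)
w2 = Gw1 = (146, 224, -212)
Gw2 = (830, 1012, -1544)
w2·Gw2 = 146·830 + 224·1012 + (-212)·(-1544) = 675196; w2·w2 = 146·146 + 224·224 + (-212)·(-212) = 116436
λ ≈ 675196/116436 = 5.799

5.799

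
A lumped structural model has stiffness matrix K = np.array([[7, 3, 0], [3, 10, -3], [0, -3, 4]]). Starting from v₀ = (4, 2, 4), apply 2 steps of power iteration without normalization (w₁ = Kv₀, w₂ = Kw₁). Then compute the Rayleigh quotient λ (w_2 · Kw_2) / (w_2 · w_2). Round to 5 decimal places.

w1 = Kv₀ = (34, 20, 10)
w2 = Kw1 = (298, 272, -20)
Kw2 = (2902, 3674, -896)
w2·Kw2 = 298·2902 + 272·3674 + (-20)·(-896) = 1882044; w2·w2 = 298·298 + 272·272 + (-20)·(-20) = 163188
λ ≈ 1882044/163188 = 11.53298

λ ≈ 11.53298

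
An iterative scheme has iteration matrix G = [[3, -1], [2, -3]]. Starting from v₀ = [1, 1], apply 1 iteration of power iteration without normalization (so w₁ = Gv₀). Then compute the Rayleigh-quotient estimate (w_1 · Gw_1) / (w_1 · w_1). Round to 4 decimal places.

w1 = Gv₀ = (2, -1)
Gw1 = (7, 7)
w1·Gw1 = 2·7 + (-1)·7 = 7; w1·w1 = 2·2 + (-1)·(-1) = 5
λ ≈ 7/5 = 1.4000

λ ≈ 1.4000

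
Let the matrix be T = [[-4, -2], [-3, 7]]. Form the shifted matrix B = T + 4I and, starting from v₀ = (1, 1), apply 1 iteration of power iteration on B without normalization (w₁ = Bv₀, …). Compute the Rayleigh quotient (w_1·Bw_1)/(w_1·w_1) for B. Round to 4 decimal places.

μ ≈ 11.5294

B = T + 4I has rows (0, -2); (-3, 11)
w1 = Bv₀ = (0·1 + (-2)·1; (-3)·1 + 11·1) = (-2, 8)
Bw1 = (-16, 94)
w1·Bw1 = 784; w1·w1 = 68; μ ≈ 784/68 = 11.5294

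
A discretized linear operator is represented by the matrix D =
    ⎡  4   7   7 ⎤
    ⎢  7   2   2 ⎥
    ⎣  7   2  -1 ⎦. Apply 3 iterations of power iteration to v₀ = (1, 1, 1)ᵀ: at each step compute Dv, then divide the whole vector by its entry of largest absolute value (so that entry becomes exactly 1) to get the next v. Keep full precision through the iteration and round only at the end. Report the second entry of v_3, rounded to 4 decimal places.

0.6930

Dv0 = (18.00000, 11.00000, 8.00000); divide by 18.00000 → v1 = (1.00000, 0.61111, 0.44444)
Dv1 = (11.38889, 9.11111, 7.77778); divide by 11.38889 → v2 = (1.00000, 0.80000, 0.68293)
Dv2 = (14.38049, 9.96585, 7.91707); divide by 14.38049 → v3 = (1.00000, 0.69301, 0.55054)
Requested entry of v3: 2043/2948 = 0.6930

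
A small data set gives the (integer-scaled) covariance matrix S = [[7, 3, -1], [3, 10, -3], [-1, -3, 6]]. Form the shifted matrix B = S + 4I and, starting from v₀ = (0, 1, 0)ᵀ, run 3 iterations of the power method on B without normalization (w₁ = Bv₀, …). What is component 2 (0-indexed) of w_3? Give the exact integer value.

B = S + 4I has rows (11, 3, -1); (3, 14, -3); (-1, -3, 10)
w1 = Bv₀ = (11·0 + 3·1 + (-1)·0; 3·0 + 14·1 + (-3)·0; (-1)·0 + (-3)·1 + 10·0) = (3, 14, -3)
w2 = Bw1 = (11·3 + 3·14 + (-1)·(-3); 3·3 + 14·14 + (-3)·(-3); (-1)·3 + (-3)·14 + 10·(-3)) = (78, 214, -75)
w3 = Bw2 = (1575, 3455, -1470)
Requested component of w3: -1470

-1470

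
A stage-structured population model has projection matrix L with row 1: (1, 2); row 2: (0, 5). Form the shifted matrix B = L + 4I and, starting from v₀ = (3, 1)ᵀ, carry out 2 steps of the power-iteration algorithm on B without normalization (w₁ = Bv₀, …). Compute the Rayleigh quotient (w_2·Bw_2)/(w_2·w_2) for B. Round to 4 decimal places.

B = L + 4I has rows (5, 2); (0, 9)
w1 = Bv₀ = (17, 9)
w2 = Bw1 = (103, 81)
Bw2 = (677, 729)
w2·Bw2 = 128780; w2·w2 = 17170; μ ≈ 128780/17170 = 7.5003

μ ≈ 7.5003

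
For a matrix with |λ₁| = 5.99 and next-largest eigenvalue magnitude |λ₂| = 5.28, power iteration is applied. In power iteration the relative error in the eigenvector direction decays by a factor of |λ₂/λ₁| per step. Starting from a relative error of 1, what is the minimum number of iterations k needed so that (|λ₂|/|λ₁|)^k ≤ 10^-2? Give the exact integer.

37

|λ₂/λ₁| = 5.28/5.99 = 0.88147
Need k ≥ ln(10^-2) / ln(0.88147) = -4.6052 / -0.1262 ≈ 36.501
Smallest integer k satisfying the bound: 37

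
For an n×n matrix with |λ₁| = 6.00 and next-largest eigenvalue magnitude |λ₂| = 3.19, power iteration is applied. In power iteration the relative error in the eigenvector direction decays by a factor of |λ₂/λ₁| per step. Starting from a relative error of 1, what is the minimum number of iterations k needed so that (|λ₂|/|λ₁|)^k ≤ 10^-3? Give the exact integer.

|λ₂/λ₁| = 3.19/6.00 = 0.53167
Need k ≥ ln(10^-3) / ln(0.53167) = -6.9078 / -0.6317 ≈ 10.935
Smallest integer k satisfying the bound: 11

11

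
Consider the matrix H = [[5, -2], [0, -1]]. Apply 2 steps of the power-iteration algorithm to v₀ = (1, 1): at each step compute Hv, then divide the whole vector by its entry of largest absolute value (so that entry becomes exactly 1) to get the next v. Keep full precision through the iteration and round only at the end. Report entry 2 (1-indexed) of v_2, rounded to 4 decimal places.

Hv0 = (3.00000, -1.00000); divide by 3.00000 → v1 = (1.00000, -0.33333)
Hv1 = (5.66667, 0.33333); divide by 5.66667 → v2 = (1.00000, 0.05882)
Requested entry of v2: 1/17 = 0.0588

0.0588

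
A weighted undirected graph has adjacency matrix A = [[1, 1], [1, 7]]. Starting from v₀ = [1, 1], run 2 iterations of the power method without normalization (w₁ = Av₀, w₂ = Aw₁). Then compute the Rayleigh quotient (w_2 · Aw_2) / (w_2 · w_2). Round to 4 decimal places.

w1 = Av₀ = (2, 8)
w2 = Aw1 = (10, 58)
Aw2 = (68, 416)
w2·Aw2 = 10·68 + 58·416 = 24808; w2·w2 = 10·10 + 58·58 = 3464
λ ≈ 24808/3464 = 7.1617

λ ≈ 7.1617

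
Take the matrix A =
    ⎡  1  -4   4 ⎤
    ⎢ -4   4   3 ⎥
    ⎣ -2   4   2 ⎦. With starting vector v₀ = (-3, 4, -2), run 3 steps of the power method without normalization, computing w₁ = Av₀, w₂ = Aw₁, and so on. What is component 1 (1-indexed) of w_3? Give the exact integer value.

-331

w1 = Av₀ = (-27, 22, 18)
w2 = Aw1 = (-43, 250, 178)
w3 = Aw2 = (-331, 1706, 1442)
The requested component of w3 is -331.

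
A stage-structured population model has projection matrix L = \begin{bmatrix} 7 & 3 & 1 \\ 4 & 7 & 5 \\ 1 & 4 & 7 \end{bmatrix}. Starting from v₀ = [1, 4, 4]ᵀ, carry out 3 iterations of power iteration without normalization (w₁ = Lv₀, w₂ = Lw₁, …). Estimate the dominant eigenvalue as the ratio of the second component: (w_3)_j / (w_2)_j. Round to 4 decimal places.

w1 = Lv₀ = (7·1 + 3·4 + 1·4; 4·1 + 7·4 + 5·4; 1·1 + 4·4 + 7·4) = (23, 52, 45)
w2 = Lw1 = (7·23 + 3·52 + 1·45; 4·23 + 7·52 + 5·45; 1·23 + 4·52 + 7·45) = (362, 681, 546)
w3 = Lw2 = (5123, 8945, 6908)
Ratio at component: 8945 / 681 = 13.1351

λ ≈ 13.1351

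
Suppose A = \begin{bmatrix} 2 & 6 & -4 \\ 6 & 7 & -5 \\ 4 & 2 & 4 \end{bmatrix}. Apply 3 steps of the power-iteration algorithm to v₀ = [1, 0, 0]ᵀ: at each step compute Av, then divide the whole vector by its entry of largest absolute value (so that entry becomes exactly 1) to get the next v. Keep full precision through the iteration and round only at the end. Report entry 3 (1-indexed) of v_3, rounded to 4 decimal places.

Av0 = (2.00000, 6.00000, 4.00000); divide by 6.00000 → v1 = (0.33333, 1.00000, 0.66667)
Av1 = (4.00000, 5.66667, 6.00000); divide by 6.00000 → v2 = (0.66667, 0.94444, 1.00000)
Av2 = (3.00000, 5.61111, 8.55556); divide by 8.55556 → v3 = (0.35065, 0.65584, 1.00000)
Requested entry of v3: 308/308 = 1.0000

1.0000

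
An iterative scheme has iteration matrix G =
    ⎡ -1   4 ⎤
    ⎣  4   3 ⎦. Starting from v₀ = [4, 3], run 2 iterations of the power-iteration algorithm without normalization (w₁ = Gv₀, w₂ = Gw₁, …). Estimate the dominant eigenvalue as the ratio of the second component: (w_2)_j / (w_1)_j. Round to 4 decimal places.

w1 = Gv₀ = ((-1)·4 + 4·3; 4·4 + 3·3) = (8, 25)
w2 = Gw1 = ((-1)·8 + 4·25; 4·8 + 3·25) = (92, 107)
Ratio at component: 107 / 25 = 4.2800

4.2800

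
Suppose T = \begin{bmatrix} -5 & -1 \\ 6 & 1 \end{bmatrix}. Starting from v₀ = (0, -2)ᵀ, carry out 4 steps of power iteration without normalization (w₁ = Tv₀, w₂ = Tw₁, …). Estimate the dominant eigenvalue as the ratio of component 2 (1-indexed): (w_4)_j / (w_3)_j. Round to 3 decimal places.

w1 = Tv₀ = (2, -2)
w2 = Tw1 = (-8, 10)
w3 = Tw2 = (30, -38)
w4 = Tw3 = (-112, 142)
Ratio at component: 142 / -38 = -3.737

λ ≈ -3.737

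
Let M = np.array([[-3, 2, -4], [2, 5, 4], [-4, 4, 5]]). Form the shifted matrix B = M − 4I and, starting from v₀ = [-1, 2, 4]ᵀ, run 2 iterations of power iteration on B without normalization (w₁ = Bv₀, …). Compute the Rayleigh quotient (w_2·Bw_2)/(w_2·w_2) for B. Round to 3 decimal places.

4.647

B = M − 4I has rows (-7, 2, -4); (2, 1, 4); (-4, 4, 1)
w1 = Bv₀ = (-5, 16, 16)
w2 = Bw1 = (3, 70, 100)
Bw2 = (-281, 476, 368)
w2·Bw2 = 69277; w2·w2 = 14909; μ ≈ 69277/14909 = 4.647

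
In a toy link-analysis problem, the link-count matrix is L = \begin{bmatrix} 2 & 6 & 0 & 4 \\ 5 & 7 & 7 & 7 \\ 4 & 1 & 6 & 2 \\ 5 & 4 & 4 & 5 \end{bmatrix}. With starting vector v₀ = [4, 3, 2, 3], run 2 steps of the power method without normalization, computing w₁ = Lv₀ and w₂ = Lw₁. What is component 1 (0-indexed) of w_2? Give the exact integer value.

1366

w1 = Lv₀ = (2·4 + 6·3 + 0·2 + 4·3; 5·4 + 7·3 + 7·2 + 7·3; 4·4 + 1·3 + 6·2 + 2·3; 5·4 + 4·3 + 4·2 + 5·3) = (38, 76, 37, 55)
w2 = Lw1 = (2·38 + 6·76 + 0·37 + 4·55; 5·38 + 7·76 + 7·37 + 7·55; 4·38 + 1·76 + 6·37 + 2·55; 5·38 + 4·76 + 4·37 + 5·55) = (752, 1366, 560, 917)
The requested component of w2 is 1366.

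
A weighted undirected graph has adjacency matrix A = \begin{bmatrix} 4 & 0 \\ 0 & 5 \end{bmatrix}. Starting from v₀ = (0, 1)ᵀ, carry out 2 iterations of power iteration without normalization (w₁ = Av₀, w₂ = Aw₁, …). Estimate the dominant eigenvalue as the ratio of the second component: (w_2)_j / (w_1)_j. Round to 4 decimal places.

w1 = Av₀ = (0, 5)
w2 = Aw1 = (0, 25)
Ratio at component: 25 / 5 = 5.0000

5.0000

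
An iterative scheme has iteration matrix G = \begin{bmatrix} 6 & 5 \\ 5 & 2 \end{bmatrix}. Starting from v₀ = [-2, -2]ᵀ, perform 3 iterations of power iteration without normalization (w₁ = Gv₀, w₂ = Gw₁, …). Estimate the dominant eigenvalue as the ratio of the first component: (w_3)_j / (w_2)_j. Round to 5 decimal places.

9.41584

w1 = Gv₀ = (6·(-2) + 5·(-2); 5·(-2) + 2·(-2)) = (-22, -14)
w2 = Gw1 = (6·(-22) + 5·(-14); 5·(-22) + 2·(-14)) = (-202, -138)
w3 = Gw2 = (-1902, -1286)
Ratio at component: -1902 / -202 = 9.41584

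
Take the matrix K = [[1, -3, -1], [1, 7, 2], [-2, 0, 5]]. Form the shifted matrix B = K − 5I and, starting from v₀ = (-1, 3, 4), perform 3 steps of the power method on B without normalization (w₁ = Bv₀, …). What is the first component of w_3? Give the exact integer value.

-61

B = K − 5I has rows (-4, -3, -1); (1, 2, 2); (-2, 0, 0)
w1 = Bv₀ = ((-4)·(-1) + (-3)·3 + (-1)·4; 1·(-1) + 2·3 + 2·4; (-2)·(-1) + 0·3 + 0·4) = (-9, 13, 2)
w2 = Bw1 = ((-4)·(-9) + (-3)·13 + (-1)·2; 1·(-9) + 2·13 + 2·2; (-2)·(-9) + 0·13 + 0·2) = (-5, 21, 18)
w3 = Bw2 = (-61, 73, 10)
Requested component of w3: -61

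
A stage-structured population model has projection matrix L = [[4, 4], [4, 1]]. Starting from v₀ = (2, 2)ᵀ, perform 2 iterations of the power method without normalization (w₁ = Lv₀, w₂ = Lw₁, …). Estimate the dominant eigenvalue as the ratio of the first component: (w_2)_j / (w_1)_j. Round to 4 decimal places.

6.5000

w1 = Lv₀ = (4·2 + 4·2; 4·2 + 1·2) = (16, 10)
w2 = Lw1 = (4·16 + 4·10; 4·16 + 1·10) = (104, 74)
Ratio at component: 104 / 16 = 6.5000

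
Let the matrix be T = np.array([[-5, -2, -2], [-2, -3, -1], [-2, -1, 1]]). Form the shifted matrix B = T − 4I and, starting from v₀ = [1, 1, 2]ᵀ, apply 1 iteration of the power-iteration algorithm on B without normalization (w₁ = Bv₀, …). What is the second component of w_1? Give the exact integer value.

B = T − 4I has rows (-9, -2, -2); (-2, -7, -1); (-2, -1, -3)
w1 = Bv₀ = ((-9)·1 + (-2)·1 + (-2)·2; (-2)·1 + (-7)·1 + (-1)·2; (-2)·1 + (-1)·1 + (-3)·2) = (-15, -11, -9)
Requested component of w1: -11

-11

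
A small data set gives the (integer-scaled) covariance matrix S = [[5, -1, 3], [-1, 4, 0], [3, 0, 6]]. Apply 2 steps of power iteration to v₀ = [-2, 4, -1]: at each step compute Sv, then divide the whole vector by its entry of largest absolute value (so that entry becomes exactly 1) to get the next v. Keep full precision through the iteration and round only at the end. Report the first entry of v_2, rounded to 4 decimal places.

1.0000

Sv0 = (-17.00000, 18.00000, -12.00000); divide by 18.00000 → v1 = (-0.94444, 1.00000, -0.66667)
Sv1 = (-7.72222, 4.94444, -6.83333); divide by -7.72222 → v2 = (1.00000, -0.64029, 0.88489)
Requested entry of v2: -139/-139 = 1.0000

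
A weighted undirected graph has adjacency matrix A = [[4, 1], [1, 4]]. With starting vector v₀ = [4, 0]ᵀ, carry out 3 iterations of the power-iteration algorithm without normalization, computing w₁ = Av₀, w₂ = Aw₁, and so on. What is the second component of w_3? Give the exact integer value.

w1 = Av₀ = (16, 4)
w2 = Aw1 = (68, 32)
w3 = Aw2 = (304, 196)
The requested component of w3 is 196.

196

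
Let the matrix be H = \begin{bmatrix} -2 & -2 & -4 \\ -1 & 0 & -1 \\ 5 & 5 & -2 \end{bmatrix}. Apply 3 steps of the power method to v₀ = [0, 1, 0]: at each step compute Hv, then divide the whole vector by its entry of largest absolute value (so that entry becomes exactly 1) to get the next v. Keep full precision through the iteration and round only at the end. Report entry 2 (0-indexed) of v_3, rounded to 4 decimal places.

-0.4661

Hv0 = (-2.00000, 0.00000, 5.00000); divide by 5.00000 → v1 = (-0.40000, 0.00000, 1.00000)
Hv1 = (-3.20000, -0.60000, -4.00000); divide by -4.00000 → v2 = (0.80000, 0.15000, 1.00000)
Hv2 = (-5.90000, -1.80000, 2.75000); divide by -5.90000 → v3 = (1.00000, 0.30508, -0.46610)
Requested entry of v3: -55/118 = -0.4661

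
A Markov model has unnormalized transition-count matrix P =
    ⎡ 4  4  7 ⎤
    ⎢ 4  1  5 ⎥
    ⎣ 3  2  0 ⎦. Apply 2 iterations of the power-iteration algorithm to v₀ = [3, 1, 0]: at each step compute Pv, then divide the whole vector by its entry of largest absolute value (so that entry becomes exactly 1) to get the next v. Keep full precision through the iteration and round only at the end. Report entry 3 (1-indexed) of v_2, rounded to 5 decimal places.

Pv0 = (16.000000, 13.000000, 11.000000); divide by 16.000000 → v1 = (1.000000, 0.812500, 0.687500)
Pv1 = (12.062500, 8.250000, 4.625000); divide by 12.062500 → v2 = (1.000000, 0.683938, 0.383420)
Requested entry of v2: 74/193 = 0.38342

0.38342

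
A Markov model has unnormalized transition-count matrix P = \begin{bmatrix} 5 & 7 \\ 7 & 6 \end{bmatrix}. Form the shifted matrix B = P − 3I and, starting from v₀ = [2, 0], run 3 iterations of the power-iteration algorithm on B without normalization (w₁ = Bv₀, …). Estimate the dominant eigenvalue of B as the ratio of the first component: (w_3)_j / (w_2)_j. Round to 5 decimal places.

B = P − 3I has rows (2, 7); (7, 3)
w1 = Bv₀ = (2·2 + 7·0; 7·2 + 3·0) = (4, 14)
w2 = Bw1 = (2·4 + 7·14; 7·4 + 3·14) = (106, 70)
w3 = Bw2 = (702, 952)
Ratio: 702/106 = 6.62264

6.62264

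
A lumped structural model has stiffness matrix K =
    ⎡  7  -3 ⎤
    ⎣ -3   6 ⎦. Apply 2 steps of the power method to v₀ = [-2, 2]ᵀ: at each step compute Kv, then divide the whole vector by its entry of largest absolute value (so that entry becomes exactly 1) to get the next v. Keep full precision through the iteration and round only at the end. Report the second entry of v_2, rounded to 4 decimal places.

-0.8660

Kv0 = (-20.00000, 18.00000); divide by -20.00000 → v1 = (1.00000, -0.90000)
Kv1 = (9.70000, -8.40000); divide by 9.70000 → v2 = (1.00000, -0.86598)
Requested entry of v2: 168/-194 = -0.8660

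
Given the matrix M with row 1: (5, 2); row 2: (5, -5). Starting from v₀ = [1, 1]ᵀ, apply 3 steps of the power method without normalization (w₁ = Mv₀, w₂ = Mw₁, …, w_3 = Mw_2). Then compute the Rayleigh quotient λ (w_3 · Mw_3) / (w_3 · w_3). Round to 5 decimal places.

λ ≈ 5.00000

w1 = Mv₀ = (7, 0)
w2 = Mw1 = (35, 35)
w3 = Mw2 = (245, 0)
Mw3 = (1225, 1225)
w3·Mw3 = 245·1225 + 0·1225 = 300125; w3·w3 = 245·245 + 0·0 = 60025
λ ≈ 300125/60025 = 5.00000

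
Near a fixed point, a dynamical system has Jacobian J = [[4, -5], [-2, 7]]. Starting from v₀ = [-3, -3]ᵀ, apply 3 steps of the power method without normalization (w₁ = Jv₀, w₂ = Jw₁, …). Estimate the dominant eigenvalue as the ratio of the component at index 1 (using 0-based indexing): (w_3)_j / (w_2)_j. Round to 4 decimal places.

w1 = Jv₀ = (4·(-3) + (-5)·(-3); (-2)·(-3) + 7·(-3)) = (3, -15)
w2 = Jw1 = (4·3 + (-5)·(-15); (-2)·3 + 7·(-15)) = (87, -111)
w3 = Jw2 = (903, -951)
Ratio at component: -951 / -111 = 8.5676

λ ≈ 8.5676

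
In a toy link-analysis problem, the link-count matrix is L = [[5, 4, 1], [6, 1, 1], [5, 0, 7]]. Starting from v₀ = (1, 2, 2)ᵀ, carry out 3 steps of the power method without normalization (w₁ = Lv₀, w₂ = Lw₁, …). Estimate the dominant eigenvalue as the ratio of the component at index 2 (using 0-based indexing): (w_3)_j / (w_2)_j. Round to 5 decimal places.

λ ≈ 10.22115

w1 = Lv₀ = (15, 10, 19)
w2 = Lw1 = (134, 119, 208)
w3 = Lw2 = (1354, 1131, 2126)
Ratio at component: 2126 / 208 = 10.22115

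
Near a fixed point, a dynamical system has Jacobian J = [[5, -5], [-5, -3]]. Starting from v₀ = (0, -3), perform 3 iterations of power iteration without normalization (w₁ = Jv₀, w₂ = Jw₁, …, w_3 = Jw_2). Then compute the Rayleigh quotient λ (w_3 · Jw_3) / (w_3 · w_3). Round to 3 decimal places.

λ ≈ 2.338

w1 = Jv₀ = (15, 9)
w2 = Jw1 = (30, -102)
w3 = Jw2 = (660, 156)
Jw3 = (2520, -3768)
w3·Jw3 = 660·2520 + 156·(-3768) = 1075392; w3·w3 = 660·660 + 156·156 = 459936
λ ≈ 1075392/459936 = 2.338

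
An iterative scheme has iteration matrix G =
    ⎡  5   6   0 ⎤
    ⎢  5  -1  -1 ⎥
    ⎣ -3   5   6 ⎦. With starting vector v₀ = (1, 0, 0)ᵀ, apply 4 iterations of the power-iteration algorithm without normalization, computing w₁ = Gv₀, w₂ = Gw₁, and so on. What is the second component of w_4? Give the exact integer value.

1903

w1 = Gv₀ = (5, 5, -3)
w2 = Gw1 = (55, 23, -8)
w3 = Gw2 = (413, 260, -98)
w4 = Gw3 = (3625, 1903, -527)
The requested component of w4 is 1903.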